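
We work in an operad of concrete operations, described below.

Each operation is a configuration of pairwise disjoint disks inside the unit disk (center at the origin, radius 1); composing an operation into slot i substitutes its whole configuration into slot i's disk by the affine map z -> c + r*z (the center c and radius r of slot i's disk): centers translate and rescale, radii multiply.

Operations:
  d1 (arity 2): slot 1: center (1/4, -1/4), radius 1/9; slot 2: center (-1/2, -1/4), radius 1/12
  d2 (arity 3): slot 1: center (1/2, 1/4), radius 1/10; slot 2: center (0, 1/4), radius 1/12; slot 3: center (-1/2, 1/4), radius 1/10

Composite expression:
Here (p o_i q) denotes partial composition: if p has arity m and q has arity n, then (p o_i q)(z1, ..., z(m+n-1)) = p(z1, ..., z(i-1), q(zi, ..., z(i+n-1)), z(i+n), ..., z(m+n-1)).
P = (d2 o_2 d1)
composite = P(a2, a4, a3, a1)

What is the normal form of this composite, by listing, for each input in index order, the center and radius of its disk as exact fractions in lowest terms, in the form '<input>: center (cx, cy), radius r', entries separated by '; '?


a1: center (-1/2, 1/4), radius 1/10; a2: center (1/2, 1/4), radius 1/10; a3: center (-1/24, 11/48), radius 1/144; a4: center (1/48, 11/48), radius 1/108

Affine substitution under d2: radii multiply and a-centers shift.
for a2, the 1-step affine chain lands on center (1/2, 1/4), radius 1/10
for a4, the 2-step affine chain lands on center (1/48, 11/48), radius 1/108
for a3, the 2-step affine chain lands on center (-1/24, 11/48), radius 1/144
for a1, the 1-step affine chain lands on center (-1/2, 1/4), radius 1/10


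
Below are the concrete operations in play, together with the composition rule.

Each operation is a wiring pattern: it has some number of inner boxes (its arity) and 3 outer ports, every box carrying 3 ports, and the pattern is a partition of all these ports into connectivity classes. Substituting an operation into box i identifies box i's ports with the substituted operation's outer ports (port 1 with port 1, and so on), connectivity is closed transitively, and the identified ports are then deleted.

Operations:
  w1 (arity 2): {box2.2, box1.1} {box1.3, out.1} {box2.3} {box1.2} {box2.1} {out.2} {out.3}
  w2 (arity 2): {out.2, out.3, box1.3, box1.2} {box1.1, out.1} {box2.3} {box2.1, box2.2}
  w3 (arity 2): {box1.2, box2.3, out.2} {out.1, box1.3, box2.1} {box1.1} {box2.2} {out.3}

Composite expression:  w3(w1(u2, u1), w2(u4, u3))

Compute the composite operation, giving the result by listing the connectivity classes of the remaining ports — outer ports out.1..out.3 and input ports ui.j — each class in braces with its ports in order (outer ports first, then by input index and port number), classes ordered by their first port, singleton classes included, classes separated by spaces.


{out.1, u4.1} {out.2, u4.2, u4.3} {out.3} {u1.1} {u1.2, u2.1} {u1.3} {u2.2} {u2.3} {u3.1, u3.2} {u3.3}

Connectivity passes through glued w3-boundaries; trace each wire chain.
composing w1 on (u2, u1), with out.j its own outer ports: {out.1, u2.3} {out.2} {out.3} {u1.1} {u1.2, u2.1} {u1.3} {u2.2}
composing w2 on (u4, u3), with out.j its own outer ports: {out.1, u4.1} {out.2, out.3, u4.2, u4.3} {u3.1, u3.2} {u3.3}
composing w3 on (u2, u1, u4, u3), with out.j its own outer ports: {out.1, u4.1} {out.2, u4.2, u4.3} {out.3} {u1.1} {u1.2, u2.1} {u1.3} {u2.2} {u2.3} {u3.1, u3.2} {u3.3}


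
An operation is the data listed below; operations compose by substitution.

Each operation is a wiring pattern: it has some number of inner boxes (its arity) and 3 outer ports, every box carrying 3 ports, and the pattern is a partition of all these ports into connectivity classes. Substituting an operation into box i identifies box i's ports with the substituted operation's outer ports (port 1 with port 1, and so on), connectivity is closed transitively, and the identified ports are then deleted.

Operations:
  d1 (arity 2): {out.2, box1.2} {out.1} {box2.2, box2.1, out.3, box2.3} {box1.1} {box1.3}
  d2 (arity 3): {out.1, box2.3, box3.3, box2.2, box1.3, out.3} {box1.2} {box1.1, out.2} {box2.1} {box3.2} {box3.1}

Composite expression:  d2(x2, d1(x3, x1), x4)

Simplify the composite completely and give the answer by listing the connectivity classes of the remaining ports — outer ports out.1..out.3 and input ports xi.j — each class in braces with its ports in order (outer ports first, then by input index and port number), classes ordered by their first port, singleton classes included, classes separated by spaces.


{out.1, out.3, x1.1, x1.2, x1.3, x2.3, x3.2, x4.3} {out.2, x2.1} {x2.2} {x3.1} {x3.3} {x4.1} {x4.2}

Treat the ports identified at d2 as solder joints: merge, then drop.
d1 over (x3, x1) gives {out.1} {out.2, x3.2} {out.3, x1.1, x1.2, x1.3} {x3.1} {x3.3}, out.j being that stage's outer ports
d2 over (x2, x3, x1, x4) gives {out.1, out.3, x1.1, x1.2, x1.3, x2.3, x3.2, x4.3} {out.2, x2.1} {x2.2} {x3.1} {x3.3} {x4.1} {x4.2}, out.j being that stage's outer ports


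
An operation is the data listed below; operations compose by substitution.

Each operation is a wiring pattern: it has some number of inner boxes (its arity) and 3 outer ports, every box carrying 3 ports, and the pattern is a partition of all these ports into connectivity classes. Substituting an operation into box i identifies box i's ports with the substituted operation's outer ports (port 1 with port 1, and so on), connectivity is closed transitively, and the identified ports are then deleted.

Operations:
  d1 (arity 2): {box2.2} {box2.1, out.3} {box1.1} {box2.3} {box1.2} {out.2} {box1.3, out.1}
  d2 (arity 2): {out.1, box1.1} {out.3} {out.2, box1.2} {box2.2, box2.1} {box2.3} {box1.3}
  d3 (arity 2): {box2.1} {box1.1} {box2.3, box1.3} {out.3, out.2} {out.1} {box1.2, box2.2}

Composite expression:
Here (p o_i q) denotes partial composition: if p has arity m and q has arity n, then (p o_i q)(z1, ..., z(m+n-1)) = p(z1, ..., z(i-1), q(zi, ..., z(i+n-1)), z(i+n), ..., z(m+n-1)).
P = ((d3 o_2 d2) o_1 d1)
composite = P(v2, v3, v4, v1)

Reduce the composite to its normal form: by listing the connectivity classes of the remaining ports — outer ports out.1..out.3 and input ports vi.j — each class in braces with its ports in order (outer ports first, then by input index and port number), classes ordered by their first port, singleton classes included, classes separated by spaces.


{out.1} {out.2, out.3} {v1.1, v1.2} {v1.3} {v2.1} {v2.2} {v2.3} {v3.1} {v3.2} {v3.3} {v4.1} {v4.2} {v4.3}

Two ports join when wires chain via d3-identified ports.
d1 over (v2, v3) gives {out.1, v2.3} {out.2} {out.3, v3.1} {v2.1} {v2.2} {v3.2} {v3.3}, out.j being that stage's outer ports
d2 over (v4, v1) gives {out.1, v4.1} {out.2, v4.2} {out.3} {v1.1, v1.2} {v1.3} {v4.3}, out.j being that stage's outer ports
d3 over (v2, v3, v4, v1) gives {out.1} {out.2, out.3} {v1.1, v1.2} {v1.3} {v2.1} {v2.2} {v2.3} {v3.1} {v3.2} {v3.3} {v4.1} {v4.2} {v4.3}, out.j being that stage's outer ports


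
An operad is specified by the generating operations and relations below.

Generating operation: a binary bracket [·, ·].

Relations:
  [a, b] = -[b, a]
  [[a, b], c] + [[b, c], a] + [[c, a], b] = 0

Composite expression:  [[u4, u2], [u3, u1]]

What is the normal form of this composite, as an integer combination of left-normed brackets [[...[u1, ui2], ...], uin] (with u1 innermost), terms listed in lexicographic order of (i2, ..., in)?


-[[[u1, u3], u2], u4] + [[[u1, u3], u4], u2]

Left-normed coefficients sit on the u1-initial expansion words.
Composite bracket: [[u4, u2], [u3, u1]]
Under [a, b] = ab - ba we get 8 signed associative words (2^3 = 8).
Collect the words opening with u1:
  word u1u3u2u4 has sign -1, contributing -[[[u1, u3], u2], u4]
  word u1u3u4u2 has sign +1, contributing +[[[u1, u3], u4], u2]


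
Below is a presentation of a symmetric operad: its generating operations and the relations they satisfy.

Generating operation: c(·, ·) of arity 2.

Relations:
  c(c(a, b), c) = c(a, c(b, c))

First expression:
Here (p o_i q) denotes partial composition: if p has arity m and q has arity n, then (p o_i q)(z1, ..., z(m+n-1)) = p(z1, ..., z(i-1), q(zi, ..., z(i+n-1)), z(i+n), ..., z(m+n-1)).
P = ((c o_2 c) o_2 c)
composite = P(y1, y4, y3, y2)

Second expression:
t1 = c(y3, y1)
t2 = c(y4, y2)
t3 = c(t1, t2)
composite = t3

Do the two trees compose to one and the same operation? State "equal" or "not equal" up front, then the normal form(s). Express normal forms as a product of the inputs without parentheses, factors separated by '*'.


not equal: they reduce to y1 * y4 * y3 * y2 and y3 * y1 * y4 * y2

Reducing the first expression gives y1 * y4 * y3 * y2
Reducing the second expression gives y3 * y1 * y4 * y2
No match — not equal.


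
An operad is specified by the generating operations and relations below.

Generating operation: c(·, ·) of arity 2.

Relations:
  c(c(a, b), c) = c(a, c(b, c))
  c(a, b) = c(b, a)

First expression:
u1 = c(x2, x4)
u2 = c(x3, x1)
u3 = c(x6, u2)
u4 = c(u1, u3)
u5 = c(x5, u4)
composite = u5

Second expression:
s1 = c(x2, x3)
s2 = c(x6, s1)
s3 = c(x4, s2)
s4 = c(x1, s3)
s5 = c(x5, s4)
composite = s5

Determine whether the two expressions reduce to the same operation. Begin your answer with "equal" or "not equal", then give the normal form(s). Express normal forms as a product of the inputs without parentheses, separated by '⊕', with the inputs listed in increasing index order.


equal — both sides give x1 ⊕ x2 ⊕ x3 ⊕ x4 ⊕ x5 ⊕ x6

In normal form, the first expression is x1 ⊕ x2 ⊕ x3 ⊕ x4 ⊕ x5 ⊕ x6
In normal form, the second expression is x1 ⊕ x2 ⊕ x3 ⊕ x4 ⊕ x5 ⊕ x6
The forms coincide; equal.


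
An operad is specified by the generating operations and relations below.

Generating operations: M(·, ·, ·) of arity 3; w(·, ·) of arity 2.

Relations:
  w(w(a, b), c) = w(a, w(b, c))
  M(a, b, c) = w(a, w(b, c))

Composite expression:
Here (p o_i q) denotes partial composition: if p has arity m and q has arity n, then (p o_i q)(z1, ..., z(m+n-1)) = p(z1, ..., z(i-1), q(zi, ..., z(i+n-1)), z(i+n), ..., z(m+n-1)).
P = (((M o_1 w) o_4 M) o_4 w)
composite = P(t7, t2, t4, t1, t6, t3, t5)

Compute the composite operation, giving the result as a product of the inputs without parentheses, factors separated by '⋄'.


t7 ⋄ t2 ⋄ t4 ⋄ t1 ⋄ t6 ⋄ t3 ⋄ t5

Under associativity of M, the answer is the t's in reading order.
w(t7, t2) linearizes to t7 ⋄ t2
w(t1, t6) linearizes to t1 ⋄ t6
M(w(t1, t6), t3, t5) linearizes to t1 ⋄ t6 ⋄ t3 ⋄ t5
M(w(t7, t2), t4, M(w(t1, t6), t3, t5)) linearizes to t7 ⋄ t2 ⋄ t4 ⋄ t1 ⋄ t6 ⋄ t3 ⋄ t5


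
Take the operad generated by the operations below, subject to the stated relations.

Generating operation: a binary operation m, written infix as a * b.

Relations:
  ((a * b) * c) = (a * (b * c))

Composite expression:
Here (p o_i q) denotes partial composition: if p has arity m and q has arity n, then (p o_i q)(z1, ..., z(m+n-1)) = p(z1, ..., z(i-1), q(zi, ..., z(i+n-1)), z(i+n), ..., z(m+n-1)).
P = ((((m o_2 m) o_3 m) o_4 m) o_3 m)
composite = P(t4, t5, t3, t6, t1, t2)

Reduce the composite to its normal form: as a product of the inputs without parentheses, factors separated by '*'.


t4 * t5 * t3 * t6 * t1 * t2

Key point: m is associative — brackets drop, the t-order remains.
(t3 * t6) flattens to t3 * t6
(t1 * t2) flattens to t1 * t2
((t3 * t6) * (t1 * t2)) flattens to t3 * t6 * t1 * t2
(t5 * ((t3 * t6) * (t1 * t2))) flattens to t5 * t3 * t6 * t1 * t2
(t4 * (t5 * ((t3 * t6) * (t1 * t2)))) flattens to t4 * t5 * t3 * t6 * t1 * t2


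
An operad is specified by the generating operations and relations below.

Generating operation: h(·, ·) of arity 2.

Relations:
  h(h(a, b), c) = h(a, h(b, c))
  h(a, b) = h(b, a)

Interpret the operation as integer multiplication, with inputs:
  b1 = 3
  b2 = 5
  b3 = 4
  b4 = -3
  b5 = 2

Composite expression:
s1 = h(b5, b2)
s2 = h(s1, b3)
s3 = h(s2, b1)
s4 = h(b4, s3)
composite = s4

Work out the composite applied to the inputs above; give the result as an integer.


h(b5, b2) = 10
h(h(b5, b2), b3) = 40
h(h(h(b5, b2), b3), b1) = 120
h(b4, h(h(h(b5, b2), b3), b1)) = -360

-360


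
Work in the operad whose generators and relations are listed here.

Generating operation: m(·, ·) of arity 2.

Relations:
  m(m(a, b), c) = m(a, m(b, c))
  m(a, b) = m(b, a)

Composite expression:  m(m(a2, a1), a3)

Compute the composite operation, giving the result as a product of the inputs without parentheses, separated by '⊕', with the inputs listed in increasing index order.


a1 ⊕ a2 ⊕ a3

Both nesting and order wash out for m; what remains is which a's occur.
m(a2, a1) flattens to a2 ⊕ a1
m(m(a2, a1), a3) flattens to a2 ⊕ a1 ⊕ a3
sorting the factors by input index: a1 ⊕ a2 ⊕ a3


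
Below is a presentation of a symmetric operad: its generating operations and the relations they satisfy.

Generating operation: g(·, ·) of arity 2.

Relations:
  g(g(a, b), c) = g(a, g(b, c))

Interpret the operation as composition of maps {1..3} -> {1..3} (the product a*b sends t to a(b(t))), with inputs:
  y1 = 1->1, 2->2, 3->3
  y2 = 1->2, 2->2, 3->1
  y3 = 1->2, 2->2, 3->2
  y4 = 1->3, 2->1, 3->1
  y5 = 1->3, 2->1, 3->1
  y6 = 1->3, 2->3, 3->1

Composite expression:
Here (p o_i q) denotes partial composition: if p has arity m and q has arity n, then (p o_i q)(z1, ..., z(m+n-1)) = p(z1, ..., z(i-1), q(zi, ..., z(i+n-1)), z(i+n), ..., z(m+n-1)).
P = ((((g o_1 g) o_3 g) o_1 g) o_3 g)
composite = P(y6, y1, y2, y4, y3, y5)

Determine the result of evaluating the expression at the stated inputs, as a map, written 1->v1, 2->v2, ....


g(y6, y1) = 1->3, 2->3, 3->1
g(y2, y4) = 1->1, 2->2, 3->2
g(g(y6, y1), g(y2, y4)) = 1->3, 2->3, 3->3
g(y3, y5) = 1->2, 2->2, 3->2
g(g(g(y6, y1), g(y2, y4)), g(y3, y5)) = 1->3, 2->3, 3->3

1->3, 2->3, 3->3


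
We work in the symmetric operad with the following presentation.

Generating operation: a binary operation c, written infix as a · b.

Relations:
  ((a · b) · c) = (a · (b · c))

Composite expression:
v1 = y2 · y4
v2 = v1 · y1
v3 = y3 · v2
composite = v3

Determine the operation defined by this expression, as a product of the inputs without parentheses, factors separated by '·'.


y3 · y2 · y4 · y1


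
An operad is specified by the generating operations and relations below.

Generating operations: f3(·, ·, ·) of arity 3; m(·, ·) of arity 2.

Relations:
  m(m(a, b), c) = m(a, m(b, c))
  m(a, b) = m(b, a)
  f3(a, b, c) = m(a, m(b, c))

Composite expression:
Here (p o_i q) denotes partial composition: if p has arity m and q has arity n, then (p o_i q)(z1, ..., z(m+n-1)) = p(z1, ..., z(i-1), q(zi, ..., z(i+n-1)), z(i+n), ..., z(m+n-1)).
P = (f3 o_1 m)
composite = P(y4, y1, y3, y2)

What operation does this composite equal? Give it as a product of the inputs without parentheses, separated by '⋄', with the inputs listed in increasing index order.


Reordering under f3 is free, so list the y-inputs canonically.
m(y4, y1) spells out as y4 ⋄ y1
f3(m(y4, y1), y3, y2) spells out as y4 ⋄ y1 ⋄ y3 ⋄ y2
rearranged into index order: y1 ⋄ y2 ⋄ y3 ⋄ y4

y1 ⋄ y2 ⋄ y3 ⋄ y4


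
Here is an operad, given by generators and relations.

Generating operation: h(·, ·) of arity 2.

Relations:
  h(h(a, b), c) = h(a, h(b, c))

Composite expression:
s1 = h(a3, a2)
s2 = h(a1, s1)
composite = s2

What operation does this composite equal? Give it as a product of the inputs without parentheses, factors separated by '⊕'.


a1 ⊕ a3 ⊕ a2


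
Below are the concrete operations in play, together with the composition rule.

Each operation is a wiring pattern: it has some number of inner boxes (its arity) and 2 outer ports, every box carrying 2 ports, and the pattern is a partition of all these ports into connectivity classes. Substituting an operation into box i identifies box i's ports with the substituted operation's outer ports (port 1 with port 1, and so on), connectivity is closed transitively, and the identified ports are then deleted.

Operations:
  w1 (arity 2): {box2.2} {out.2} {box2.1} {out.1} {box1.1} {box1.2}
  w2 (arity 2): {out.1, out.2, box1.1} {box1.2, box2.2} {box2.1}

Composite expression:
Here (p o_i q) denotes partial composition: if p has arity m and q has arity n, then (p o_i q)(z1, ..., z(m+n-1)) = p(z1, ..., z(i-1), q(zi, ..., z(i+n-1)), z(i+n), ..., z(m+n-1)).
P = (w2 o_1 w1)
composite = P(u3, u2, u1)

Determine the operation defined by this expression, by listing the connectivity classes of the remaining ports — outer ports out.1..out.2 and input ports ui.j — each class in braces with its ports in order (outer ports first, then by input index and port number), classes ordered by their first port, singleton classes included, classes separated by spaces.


{out.1, out.2} {u1.1} {u1.2} {u2.1} {u2.2} {u3.1} {u3.2}

Two ports join when wires chain via w2-identified ports.
the subtree at w1 composes to {out.1} {out.2} {u2.1} {u2.2} {u3.1} {u3.2} on (u3, u2); out.j = own outer ports
the subtree at w2 composes to {out.1, out.2} {u1.1} {u1.2} {u2.1} {u2.2} {u3.1} {u3.2} on (u3, u2, u1); out.j = own outer ports


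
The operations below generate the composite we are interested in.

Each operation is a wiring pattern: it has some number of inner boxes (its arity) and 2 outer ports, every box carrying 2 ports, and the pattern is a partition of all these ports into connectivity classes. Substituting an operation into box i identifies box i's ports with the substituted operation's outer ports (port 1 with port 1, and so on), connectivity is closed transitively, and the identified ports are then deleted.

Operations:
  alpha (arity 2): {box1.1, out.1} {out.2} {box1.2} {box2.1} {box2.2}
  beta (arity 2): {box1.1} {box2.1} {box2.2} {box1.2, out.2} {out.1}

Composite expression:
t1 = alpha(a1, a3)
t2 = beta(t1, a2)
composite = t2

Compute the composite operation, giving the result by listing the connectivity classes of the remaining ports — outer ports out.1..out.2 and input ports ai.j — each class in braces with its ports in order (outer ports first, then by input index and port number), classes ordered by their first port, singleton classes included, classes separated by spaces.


{out.1} {out.2} {a1.1} {a1.2} {a2.1} {a2.2} {a3.1} {a3.2}

Treat the ports identified at beta as solder joints: merge, then drop.
composing alpha on (a1, a3), with out.j its own outer ports: {out.1, a1.1} {out.2} {a1.2} {a3.1} {a3.2}
composing beta on (a1, a3, a2), with out.j its own outer ports: {out.1} {out.2} {a1.1} {a1.2} {a2.1} {a2.2} {a3.1} {a3.2}


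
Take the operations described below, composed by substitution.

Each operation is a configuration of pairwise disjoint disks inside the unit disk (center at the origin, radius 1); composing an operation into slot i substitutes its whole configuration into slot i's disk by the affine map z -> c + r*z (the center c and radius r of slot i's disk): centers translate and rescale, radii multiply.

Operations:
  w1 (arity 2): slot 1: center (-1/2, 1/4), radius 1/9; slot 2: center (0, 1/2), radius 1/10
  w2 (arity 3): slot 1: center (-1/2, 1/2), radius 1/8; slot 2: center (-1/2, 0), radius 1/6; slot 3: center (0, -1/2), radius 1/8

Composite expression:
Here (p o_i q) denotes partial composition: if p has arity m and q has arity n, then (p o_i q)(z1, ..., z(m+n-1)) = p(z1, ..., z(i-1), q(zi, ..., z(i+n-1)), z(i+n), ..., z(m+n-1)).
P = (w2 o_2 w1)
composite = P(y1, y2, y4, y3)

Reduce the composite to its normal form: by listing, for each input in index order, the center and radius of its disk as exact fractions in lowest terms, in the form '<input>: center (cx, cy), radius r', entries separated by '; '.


y1: center (-1/2, 1/2), radius 1/8; y2: center (-7/12, 1/24), radius 1/54; y3: center (0, -1/2), radius 1/8; y4: center (-1/2, 1/12), radius 1/60

Follow each y-input down from w2: c' goes to c + r*c', radius to r*r'.
input y1: applying the 1 nested substitution gives center (-1/2, 1/2), radius 1/8
input y2: applying the 2 nested substitutions gives center (-7/12, 1/24), radius 1/54
input y4: applying the 2 nested substitutions gives center (-1/2, 1/12), radius 1/60
input y3: applying the 1 nested substitution gives center (0, -1/2), radius 1/8


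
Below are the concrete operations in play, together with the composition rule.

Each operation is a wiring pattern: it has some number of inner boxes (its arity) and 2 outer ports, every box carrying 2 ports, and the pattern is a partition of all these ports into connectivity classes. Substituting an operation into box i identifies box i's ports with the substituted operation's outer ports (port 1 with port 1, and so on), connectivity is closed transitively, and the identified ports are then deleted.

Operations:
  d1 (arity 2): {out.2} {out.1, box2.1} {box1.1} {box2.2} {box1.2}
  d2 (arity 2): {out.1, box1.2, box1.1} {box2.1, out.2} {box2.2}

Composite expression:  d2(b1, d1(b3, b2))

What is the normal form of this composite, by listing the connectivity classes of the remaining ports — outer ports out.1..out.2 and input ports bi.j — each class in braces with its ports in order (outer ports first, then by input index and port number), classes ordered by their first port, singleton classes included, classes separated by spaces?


{out.1, b1.1, b1.2} {out.2, b2.1} {b2.2} {b3.1} {b3.2}

Reachability decides: close wires over d2-identified ports.
composing d1 on (b3, b2), with out.j its own outer ports: {out.1, b2.1} {out.2} {b2.2} {b3.1} {b3.2}
composing d2 on (b1, b3, b2), with out.j its own outer ports: {out.1, b1.1, b1.2} {out.2, b2.1} {b2.2} {b3.1} {b3.2}


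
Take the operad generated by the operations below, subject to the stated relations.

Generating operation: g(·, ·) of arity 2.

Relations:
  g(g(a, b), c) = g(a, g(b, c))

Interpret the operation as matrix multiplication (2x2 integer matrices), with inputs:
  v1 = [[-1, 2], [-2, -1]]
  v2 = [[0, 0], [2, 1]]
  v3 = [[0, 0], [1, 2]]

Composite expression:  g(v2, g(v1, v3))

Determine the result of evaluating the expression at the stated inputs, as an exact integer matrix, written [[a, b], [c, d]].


[[0, 0], [3, 6]]

g(v1, v3) = [[2, 4], [-1, -2]]
g(v2, g(v1, v3)) = [[0, 0], [3, 6]]


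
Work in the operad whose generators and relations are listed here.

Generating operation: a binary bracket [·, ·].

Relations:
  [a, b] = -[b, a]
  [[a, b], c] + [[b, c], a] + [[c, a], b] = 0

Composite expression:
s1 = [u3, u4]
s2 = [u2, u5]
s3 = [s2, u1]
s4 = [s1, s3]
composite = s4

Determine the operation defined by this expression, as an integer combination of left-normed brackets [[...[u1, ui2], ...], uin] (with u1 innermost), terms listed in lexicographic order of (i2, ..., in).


[[[[u1, u2], u5], u3], u4] - [[[[u1, u2], u5], u4], u3] - [[[[u1, u5], u2], u3], u4] + [[[[u1, u5], u2], u4], u3]


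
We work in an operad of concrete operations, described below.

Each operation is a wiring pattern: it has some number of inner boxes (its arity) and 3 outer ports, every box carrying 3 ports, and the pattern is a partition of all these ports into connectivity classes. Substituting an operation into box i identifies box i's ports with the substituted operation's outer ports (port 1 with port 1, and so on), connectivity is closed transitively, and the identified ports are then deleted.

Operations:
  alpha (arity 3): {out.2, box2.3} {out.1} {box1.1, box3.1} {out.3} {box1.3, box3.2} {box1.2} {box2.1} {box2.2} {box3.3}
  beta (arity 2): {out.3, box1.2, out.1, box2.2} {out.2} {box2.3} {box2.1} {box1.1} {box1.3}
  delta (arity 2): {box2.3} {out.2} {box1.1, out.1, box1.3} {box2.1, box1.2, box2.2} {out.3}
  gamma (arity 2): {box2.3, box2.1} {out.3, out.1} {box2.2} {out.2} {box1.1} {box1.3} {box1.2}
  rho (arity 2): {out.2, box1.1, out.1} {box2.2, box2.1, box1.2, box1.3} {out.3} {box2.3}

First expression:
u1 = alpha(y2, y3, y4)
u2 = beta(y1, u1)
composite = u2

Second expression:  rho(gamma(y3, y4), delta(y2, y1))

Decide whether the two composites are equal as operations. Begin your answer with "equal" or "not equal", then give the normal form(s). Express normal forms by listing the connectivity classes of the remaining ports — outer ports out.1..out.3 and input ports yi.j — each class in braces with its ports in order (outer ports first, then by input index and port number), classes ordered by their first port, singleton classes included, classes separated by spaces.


not equal: they reduce to {out.1, out.3, y1.2, y3.3} {out.2} {y1.1} {y1.3} {y2.1, y4.1} {y2.2} {y2.3, y4.2} {y3.1} {y3.2} {y4.3} and {out.1, out.2, y2.1, y2.3} {out.3} {y1.1, y1.2, y2.2} {y1.3} {y3.1} {y3.2} {y3.3} {y4.1, y4.3} {y4.2}

The first expression reduces to {out.1, out.3, y1.2, y3.3} {out.2} {y1.1} {y1.3} {y2.1, y4.1} {y2.2} {y2.3, y4.2} {y3.1} {y3.2} {y4.3}
The second expression reduces to {out.1, out.2, y2.1, y2.3} {out.3} {y1.1, y1.2, y2.2} {y1.3} {y3.1} {y3.2} {y3.3} {y4.1, y4.3} {y4.2}
Distinct normal forms: not equal.


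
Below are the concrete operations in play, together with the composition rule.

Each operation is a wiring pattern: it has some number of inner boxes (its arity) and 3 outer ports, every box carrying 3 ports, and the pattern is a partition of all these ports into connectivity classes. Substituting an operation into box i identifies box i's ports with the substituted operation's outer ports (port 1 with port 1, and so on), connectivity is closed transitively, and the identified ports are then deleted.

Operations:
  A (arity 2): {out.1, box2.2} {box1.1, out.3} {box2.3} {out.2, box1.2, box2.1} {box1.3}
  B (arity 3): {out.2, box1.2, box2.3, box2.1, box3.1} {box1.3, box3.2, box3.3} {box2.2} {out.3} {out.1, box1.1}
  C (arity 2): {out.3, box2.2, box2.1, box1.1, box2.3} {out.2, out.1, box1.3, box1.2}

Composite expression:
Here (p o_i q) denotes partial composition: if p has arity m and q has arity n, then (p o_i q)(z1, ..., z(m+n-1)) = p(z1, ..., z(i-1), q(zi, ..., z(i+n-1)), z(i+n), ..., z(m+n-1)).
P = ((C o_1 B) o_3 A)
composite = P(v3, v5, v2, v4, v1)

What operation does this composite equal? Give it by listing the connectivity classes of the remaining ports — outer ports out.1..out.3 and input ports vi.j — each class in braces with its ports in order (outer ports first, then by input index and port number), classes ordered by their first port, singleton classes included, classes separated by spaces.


Connectivity passes through glued C-boundaries; trace each wire chain.
A over (v2, v4) gives {out.1, v4.2} {out.2, v2.2, v4.1} {out.3, v2.1} {v2.3} {v4.3}, out.j being that stage's outer ports
B over (v3, v5, v2, v4) gives {out.1, v3.1} {out.2, v3.2, v4.2, v5.1, v5.3} {out.3} {v2.1, v2.2, v3.3, v4.1} {v2.3} {v4.3} {v5.2}, out.j being that stage's outer ports
C over (v3, v5, v2, v4, v1) gives {out.1, out.2, v3.2, v4.2, v5.1, v5.3} {out.3, v1.1, v1.2, v1.3, v3.1} {v2.1, v2.2, v3.3, v4.1} {v2.3} {v4.3} {v5.2}, out.j being that stage's outer ports

{out.1, out.2, v3.2, v4.2, v5.1, v5.3} {out.3, v1.1, v1.2, v1.3, v3.1} {v2.1, v2.2, v3.3, v4.1} {v2.3} {v4.3} {v5.2}


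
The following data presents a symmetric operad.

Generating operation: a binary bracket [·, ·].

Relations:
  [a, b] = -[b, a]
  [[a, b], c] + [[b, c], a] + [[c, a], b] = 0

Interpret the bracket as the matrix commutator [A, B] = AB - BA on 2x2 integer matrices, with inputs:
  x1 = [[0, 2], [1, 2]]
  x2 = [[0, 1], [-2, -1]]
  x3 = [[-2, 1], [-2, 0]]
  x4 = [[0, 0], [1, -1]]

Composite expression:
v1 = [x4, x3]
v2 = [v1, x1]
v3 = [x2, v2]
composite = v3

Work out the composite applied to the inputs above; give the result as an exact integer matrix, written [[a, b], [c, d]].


[[-2, -4], [-6, 2]]

[x4, x3] = [[-1, 1], [0, 1]]
[[x4, x3], x1] = [[1, -2], [2, -1]]
[x2, [[x4, x3], x1]] = [[-2, -4], [-6, 2]]


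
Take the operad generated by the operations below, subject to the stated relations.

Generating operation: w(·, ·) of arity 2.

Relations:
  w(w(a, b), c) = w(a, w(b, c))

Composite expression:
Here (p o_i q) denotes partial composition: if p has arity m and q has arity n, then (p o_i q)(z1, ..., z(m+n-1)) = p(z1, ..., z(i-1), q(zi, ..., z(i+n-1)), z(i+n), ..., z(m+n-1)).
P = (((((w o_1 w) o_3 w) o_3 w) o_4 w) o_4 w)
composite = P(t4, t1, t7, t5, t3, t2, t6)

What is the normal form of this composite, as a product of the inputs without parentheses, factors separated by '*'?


Every regrouping of w is equal, so read the t-inputs in written order.
w(t4, t1) linearizes to t4 * t1
w(t5, t3) linearizes to t5 * t3
w(w(t5, t3), t2) linearizes to t5 * t3 * t2
w(t7, w(w(t5, t3), t2)) linearizes to t7 * t5 * t3 * t2
w(w(t7, w(w(t5, t3), t2)), t6) linearizes to t7 * t5 * t3 * t2 * t6
w(w(t4, t1), w(w(t7, w(w(t5, t3), t2)), t6)) linearizes to t4 * t1 * t7 * t5 * t3 * t2 * t6

t4 * t1 * t7 * t5 * t3 * t2 * t6


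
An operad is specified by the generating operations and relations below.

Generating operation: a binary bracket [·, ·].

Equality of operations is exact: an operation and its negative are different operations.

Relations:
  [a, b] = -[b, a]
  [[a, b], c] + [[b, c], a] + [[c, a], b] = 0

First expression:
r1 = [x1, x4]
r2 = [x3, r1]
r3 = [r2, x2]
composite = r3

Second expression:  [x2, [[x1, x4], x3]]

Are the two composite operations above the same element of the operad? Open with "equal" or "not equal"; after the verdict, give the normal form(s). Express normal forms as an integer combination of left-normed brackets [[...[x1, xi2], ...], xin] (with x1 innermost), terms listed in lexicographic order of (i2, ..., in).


equal — both sides give -[[[x1, x4], x3], x2]

Reducing the first expression gives -[[[x1, x4], x3], x2]
Reducing the second expression gives -[[[x1, x4], x3], x2]
The forms coincide; equal.


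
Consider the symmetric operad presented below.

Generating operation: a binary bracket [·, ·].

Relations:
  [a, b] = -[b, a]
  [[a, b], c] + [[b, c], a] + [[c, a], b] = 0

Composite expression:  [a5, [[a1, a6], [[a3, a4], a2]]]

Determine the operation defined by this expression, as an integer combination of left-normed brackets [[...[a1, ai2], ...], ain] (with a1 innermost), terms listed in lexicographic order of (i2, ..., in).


[[[[[a1, a6], a2], a3], a4], a5] - [[[[[a1, a6], a2], a4], a3], a5] - [[[[[a1, a6], a3], a4], a2], a5] + [[[[[a1, a6], a4], a3], a2], a5]

Expand each bracket as ab - ba; the a1-initial words give the coefficients.
Composite bracket: [a5, [[a1, a6], [[a3, a4], a2]]]
Full expansion: 32 signed words from ab - ba (2^5 = 32).
The a1-initial words carry the normal form:
  from a1a6a2a3a4a5, sign +1: term +[[[[[a1, a6], a2], a3], a4], a5]
  from a1a6a2a4a3a5, sign -1: term -[[[[[a1, a6], a2], a4], a3], a5]
  from a1a6a3a4a2a5, sign -1: term -[[[[[a1, a6], a3], a4], a2], a5]
  from a1a6a4a3a2a5, sign +1: term +[[[[[a1, a6], a4], a3], a2], a5]


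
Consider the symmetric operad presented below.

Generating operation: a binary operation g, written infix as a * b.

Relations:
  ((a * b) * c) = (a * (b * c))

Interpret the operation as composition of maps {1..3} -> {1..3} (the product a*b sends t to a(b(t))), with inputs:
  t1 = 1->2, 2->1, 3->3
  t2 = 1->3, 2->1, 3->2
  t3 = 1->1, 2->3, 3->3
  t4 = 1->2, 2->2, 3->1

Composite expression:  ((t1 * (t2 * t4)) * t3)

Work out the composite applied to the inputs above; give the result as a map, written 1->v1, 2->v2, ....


1->2, 2->3, 3->3

(t2 * t4) = 1->1, 2->1, 3->3
(t1 * (t2 * t4)) = 1->2, 2->2, 3->3
((t1 * (t2 * t4)) * t3) = 1->2, 2->3, 3->3


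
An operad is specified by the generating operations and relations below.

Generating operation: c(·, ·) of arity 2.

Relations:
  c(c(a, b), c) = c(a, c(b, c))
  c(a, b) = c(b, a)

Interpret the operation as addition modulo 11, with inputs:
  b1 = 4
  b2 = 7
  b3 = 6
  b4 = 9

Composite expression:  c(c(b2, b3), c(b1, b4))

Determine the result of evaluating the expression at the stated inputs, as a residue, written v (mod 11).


4 (mod 11)

c(b2, b3) = 2
c(b1, b4) = 2
c(c(b2, b3), c(b1, b4)) = 4


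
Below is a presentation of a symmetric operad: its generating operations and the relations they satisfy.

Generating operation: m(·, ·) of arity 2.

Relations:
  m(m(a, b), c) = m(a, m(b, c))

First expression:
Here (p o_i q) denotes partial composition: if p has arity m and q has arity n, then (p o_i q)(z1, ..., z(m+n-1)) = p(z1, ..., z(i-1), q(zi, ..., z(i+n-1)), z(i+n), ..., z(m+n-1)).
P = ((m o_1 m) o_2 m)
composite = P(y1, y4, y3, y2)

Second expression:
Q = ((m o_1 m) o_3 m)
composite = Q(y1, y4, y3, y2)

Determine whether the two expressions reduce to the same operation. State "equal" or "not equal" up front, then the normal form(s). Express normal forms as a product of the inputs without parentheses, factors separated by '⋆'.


Reducing the first expression gives y1 ⋆ y4 ⋆ y3 ⋆ y2
Reducing the second expression gives y1 ⋆ y4 ⋆ y3 ⋆ y2
Identical normal forms: equal.

equal: each reduces to y1 ⋆ y4 ⋆ y3 ⋆ y2


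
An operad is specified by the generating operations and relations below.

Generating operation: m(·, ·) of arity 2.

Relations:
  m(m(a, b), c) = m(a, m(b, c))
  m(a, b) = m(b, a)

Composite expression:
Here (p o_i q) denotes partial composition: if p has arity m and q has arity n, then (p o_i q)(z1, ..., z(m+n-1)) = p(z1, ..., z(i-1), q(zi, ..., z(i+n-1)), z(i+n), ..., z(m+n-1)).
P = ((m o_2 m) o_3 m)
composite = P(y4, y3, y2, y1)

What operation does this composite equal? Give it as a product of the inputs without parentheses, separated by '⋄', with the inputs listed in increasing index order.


y1 ⋄ y2 ⋄ y3 ⋄ y4


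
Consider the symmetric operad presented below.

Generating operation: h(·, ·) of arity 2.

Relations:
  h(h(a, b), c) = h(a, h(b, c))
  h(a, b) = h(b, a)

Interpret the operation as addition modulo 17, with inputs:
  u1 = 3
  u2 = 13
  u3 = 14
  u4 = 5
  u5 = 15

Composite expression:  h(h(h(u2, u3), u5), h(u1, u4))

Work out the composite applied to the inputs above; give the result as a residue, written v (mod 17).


h(u2, u3) = 10
h(h(u2, u3), u5) = 8
h(u1, u4) = 8
h(h(h(u2, u3), u5), h(u1, u4)) = 16

16 (mod 17)


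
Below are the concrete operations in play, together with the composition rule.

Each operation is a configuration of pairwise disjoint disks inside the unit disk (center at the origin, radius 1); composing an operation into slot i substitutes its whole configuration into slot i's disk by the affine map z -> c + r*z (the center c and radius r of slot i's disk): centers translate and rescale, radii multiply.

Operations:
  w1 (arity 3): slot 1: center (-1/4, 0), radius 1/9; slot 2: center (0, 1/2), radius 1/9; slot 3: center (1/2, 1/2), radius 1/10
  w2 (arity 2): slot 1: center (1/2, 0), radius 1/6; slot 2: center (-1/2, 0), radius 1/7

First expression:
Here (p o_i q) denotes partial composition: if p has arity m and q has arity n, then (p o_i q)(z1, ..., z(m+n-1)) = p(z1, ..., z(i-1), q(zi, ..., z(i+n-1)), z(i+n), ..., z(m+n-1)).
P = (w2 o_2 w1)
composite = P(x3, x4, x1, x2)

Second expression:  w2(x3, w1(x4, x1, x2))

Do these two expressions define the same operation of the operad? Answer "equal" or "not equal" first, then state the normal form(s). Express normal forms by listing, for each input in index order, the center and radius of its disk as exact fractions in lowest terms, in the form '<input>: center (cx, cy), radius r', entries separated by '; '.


equal; both compose to x1: center (-1/2, 1/14), radius 1/63; x2: center (-3/7, 1/14), radius 1/70; x3: center (1/2, 0), radius 1/6; x4: center (-15/28, 0), radius 1/63


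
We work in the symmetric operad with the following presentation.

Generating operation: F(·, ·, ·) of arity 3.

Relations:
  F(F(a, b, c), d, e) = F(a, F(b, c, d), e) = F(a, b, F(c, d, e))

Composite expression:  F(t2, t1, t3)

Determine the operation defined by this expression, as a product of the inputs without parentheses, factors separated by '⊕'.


All parenthesizations of F agree; list the t-inputs left to right.
F(t2, t1, t3) flattens to t2 ⊕ t1 ⊕ t3

t2 ⊕ t1 ⊕ t3


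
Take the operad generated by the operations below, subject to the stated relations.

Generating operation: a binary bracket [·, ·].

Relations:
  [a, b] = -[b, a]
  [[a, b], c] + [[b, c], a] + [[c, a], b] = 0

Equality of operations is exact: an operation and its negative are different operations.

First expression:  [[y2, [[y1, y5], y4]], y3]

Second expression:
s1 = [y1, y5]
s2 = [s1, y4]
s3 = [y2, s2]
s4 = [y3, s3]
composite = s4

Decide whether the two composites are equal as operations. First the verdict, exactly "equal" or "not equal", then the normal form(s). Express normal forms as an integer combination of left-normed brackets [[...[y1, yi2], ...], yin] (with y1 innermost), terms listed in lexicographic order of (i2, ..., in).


not equal: they reduce to -[[[[y1, y5], y4], y2], y3] and [[[[y1, y5], y4], y2], y3]


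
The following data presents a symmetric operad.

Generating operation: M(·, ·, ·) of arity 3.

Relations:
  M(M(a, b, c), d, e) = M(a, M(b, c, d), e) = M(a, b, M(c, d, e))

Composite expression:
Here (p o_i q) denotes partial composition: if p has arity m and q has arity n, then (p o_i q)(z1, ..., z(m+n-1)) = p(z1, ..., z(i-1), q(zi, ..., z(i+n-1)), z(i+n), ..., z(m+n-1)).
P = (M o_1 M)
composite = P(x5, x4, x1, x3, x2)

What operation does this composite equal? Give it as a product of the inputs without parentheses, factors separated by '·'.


x5 · x4 · x1 · x3 · x2

The M-tree's shape is irrelevant; the x-reading-order decides.
M(x5, x4, x1) reduces to x5 · x4 · x1
M(M(x5, x4, x1), x3, x2) reduces to x5 · x4 · x1 · x3 · x2


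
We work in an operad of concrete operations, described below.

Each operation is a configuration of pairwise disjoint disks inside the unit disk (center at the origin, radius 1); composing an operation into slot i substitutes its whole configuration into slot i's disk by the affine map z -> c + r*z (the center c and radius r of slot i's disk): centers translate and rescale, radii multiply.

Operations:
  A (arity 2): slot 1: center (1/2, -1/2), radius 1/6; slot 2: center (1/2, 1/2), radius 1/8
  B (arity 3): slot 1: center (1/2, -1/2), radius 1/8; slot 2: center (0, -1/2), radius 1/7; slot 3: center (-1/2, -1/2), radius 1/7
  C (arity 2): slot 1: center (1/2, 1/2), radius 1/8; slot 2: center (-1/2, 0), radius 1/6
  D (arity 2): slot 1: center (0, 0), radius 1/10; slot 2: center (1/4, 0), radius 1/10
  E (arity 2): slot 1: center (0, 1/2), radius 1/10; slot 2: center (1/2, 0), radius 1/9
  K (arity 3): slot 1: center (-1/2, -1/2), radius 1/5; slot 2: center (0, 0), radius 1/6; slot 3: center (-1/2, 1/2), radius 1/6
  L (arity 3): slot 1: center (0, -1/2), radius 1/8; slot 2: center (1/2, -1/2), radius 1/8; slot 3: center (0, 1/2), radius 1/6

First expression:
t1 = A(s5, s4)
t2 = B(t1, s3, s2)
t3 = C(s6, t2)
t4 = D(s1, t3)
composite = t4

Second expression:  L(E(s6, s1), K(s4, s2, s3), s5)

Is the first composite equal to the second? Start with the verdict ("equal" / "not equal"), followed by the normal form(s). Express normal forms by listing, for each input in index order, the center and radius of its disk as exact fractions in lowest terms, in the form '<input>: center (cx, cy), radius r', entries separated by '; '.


Normal form of the first expression: s1: center (0, 0), radius 1/10; s2: center (23/120, -1/120), radius 1/420; s3: center (1/5, -1/120), radius 1/420; s4: center (67/320, -7/960), radius 1/3840; s5: center (67/320, -3/320), radius 1/2880; s6: center (3/10, 1/20), radius 1/80
Normal form of the second expression: s1: center (1/16, -1/2), radius 1/72; s2: center (1/2, -1/2), radius 1/48; s3: center (7/16, -7/16), radius 1/48; s4: center (7/16, -9/16), radius 1/40; s5: center (0, 1/2), radius 1/6; s6: center (0, -7/16), radius 1/80
Distinct normal forms: not equal.

not equal; the first gives s1: center (0, 0), radius 1/10; s2: center (23/120, -1/120), radius 1/420; s3: center (1/5, -1/120), radius 1/420; s4: center (67/320, -7/960), radius 1/3840; s5: center (67/320, -3/320), radius 1/2880; s6: center (3/10, 1/20), radius 1/80 and the second s1: center (1/16, -1/2), radius 1/72; s2: center (1/2, -1/2), radius 1/48; s3: center (7/16, -7/16), radius 1/48; s4: center (7/16, -9/16), radius 1/40; s5: center (0, 1/2), radius 1/6; s6: center (0, -7/16), radius 1/80
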